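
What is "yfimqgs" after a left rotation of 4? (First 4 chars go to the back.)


Input: 'yfimqgs', shift = 4
Operation: split at index 4 and swap parts
Front part s[0:4] = 'yfim'
Back part s[4:] = 'qgs'
Rotated = back + front = 'qgs' + 'yfim'
Result: qgsyfim


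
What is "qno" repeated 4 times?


Input string: 'qno'
Operation: repeat 4 times
Concatenation: 'qno' + 'qno' + 'qno' + 'qno'
Result: qnoqnoqnoqno


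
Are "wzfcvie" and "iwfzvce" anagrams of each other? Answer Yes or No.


String 1: 'wzfcvie' -> sorted: 'cefivwz'
String 2: 'iwfzvce' -> sorted: 'cefivwz'
Compare sorted forms: 'cefivwz' == 'cefivwz'
Anagram: Yes


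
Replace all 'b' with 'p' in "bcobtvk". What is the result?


Input string: 'bcobtvk'
Operation: replace 'b' with 'p'
Positions of 'b': 0, 3
After replacement: pcoptvk


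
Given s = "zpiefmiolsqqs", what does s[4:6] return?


Input string: 'zpiefmiolsqqs'
Operation: slice [4:6]
Extract characters: s[4]='f', s[5]='m'
Result: fm


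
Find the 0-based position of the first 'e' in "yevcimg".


Input string: 'yevcimg'
Target: 'e'
Scanning left to right: s[0]='y', s[1]='e'
First match at index: 1


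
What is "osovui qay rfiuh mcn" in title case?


Input string: 'osovui qay rfiuh mcn'
Operation: capitalize first letter of each word
Word transformations: 'osovui'->'Osovui', 'qay'->'Qay', 'rfiuh'->'Rfiuh', 'mcn'->'Mcn'
Result: Osovui Qay Rfiuh Mcn


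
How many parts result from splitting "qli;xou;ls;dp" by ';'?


Input string: 'qli;xou;ls;dp'
Delimiter: ';'
Split result: 'qli', 'xou', 'ls', 'dp'
Number of parts: 4


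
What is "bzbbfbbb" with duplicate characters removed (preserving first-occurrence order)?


Input: 'bzbbfbbb'
Operation: keep first occurrence of each character
Scan: s[0]='b' new -> keep; s[1]='z' new -> keep; s[2]='b' seen -> skip; s[3]='b' seen -> skip; s[4]='f' new -> keep; s[5]='b' seen -> skip; s[6]='b' seen -> skip; s[7]='b' seen -> skip
Result: bzf


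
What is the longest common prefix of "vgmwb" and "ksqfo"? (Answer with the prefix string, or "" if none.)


String 1: 'vgmwb'
String 2: 'ksqfo'
Compare position by position:
pos 0: 'v' vs 'k' differ -> stop
Longest common prefix: "" (length 0)


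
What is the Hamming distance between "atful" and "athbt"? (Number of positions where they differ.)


String 1: 'atful'
String 2: 'athbt'
Compare each position: pos 0: 'a'=='a', pos 1: 't'=='t', pos 2: 'f'!='h', pos 3: 'u'!='b', pos 4: 'l'!='t'
Differing positions: 3
Hamming distance: 3


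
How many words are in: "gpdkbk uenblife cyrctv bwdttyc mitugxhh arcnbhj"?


Input string: 'gpdkbk uenblife cyrctv bwdttyc mitugxhh arcnbhj'
Operation: split by spaces
Words found: 'gpdkbk', 'uenblife', 'cyrctv', 'bwdttyc', 'mitugxhh', 'arcnbhj'
Word count: 6


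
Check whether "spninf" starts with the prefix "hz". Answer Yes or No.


Input string: 'spninf'
Prefix to check: 'hz'
First 2 characters of input: 'sp'
Match: False
Result: No


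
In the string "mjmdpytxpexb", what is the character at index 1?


Input string: 'mjmdpytxpexb'
Operation: get character at index 1
Index mapping: s[0]='m', s[1]='j'
Result: 'j'


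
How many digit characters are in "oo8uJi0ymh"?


Input string: 'oo8uJi0ymh'
Operation: count digit characters (0-9)
Scan: 'o', 'o', '8'(digit), 'u', 'J', 'i', '0'(digit), 'y', 'm', 'h'
Digits found: 2
Result: 2


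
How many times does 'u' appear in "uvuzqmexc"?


Input string: 'uvuzqmexc'
Target character: 'u'
Scan each position: s[0]='u', s[2]='u'
Matches found at indices: 0, 2
Total: 2


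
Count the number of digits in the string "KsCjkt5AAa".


Input string: 'KsCjkt5AAa'
Operation: count digit characters (0-9)
Scan: 'K', 's', 'C', 'j', 'k', 't', '5'(digit), 'A', 'A', 'a'
Digits found: 1
Result: 1


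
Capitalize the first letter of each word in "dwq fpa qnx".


Input string: 'dwq fpa qnx'
Operation: capitalize first letter of each word
Word transformations: 'dwq'->'Dwq', 'fpa'->'Fpa', 'qnx'->'Qnx'
Result: Dwq Fpa Qnx


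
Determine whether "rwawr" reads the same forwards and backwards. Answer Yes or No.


Input string: 'rwawr'
Reversed: 'rwawr'
Compare pairs: s[0]='r' vs s[4]='r' (match), s[1]='w' vs s[3]='w' (match)
Palindrome: Yes


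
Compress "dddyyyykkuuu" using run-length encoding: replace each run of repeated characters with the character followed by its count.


Input: 'dddyyyykkuuu'
Operation: identify consecutive runs
Runs: 'ddd' -> d3, 'yyyy' -> y4, 'kk' -> k2, 'uuu' -> u3
Encoded: d3y4k2u3


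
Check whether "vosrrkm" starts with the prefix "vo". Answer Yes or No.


Input string: 'vosrrkm'
Prefix to check: 'vo'
First 2 characters of input: 'vo'
Match: True
Result: Yes


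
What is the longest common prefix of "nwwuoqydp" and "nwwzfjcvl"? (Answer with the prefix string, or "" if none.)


String 1: 'nwwuoqydp'
String 2: 'nwwzfjcvl'
Compare position by position:
pos 0: 'n' vs 'n' match
pos 1: 'w' vs 'w' match
pos 2: 'w' vs 'w' match
pos 3: 'u' vs 'z' differ -> stop
Longest common prefix: "nww" (length 3)


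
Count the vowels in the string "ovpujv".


Input string: 'ovpujv'
Operation: count vowels (a, e, i, o, u)
Scan: s[0]='o' (vowel), s[1]='v', s[2]='p', s[3]='u' (vowel), s[4]='j', s[5]='v'
Vowels found: 2
Result: 2


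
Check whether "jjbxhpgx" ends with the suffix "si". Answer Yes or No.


Input string: 'jjbxhpgx'
Suffix to check: 'si'
Last 2 characters of input: 'gx'
Match: False
Result: No


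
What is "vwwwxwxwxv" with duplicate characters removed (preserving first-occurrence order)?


Input: 'vwwwxwxwxv'
Operation: keep first occurrence of each character
Scan: s[0]='v' new -> keep; s[1]='w' new -> keep; s[2]='w' seen -> skip; s[3]='w' seen -> skip; s[4]='x' new -> keep; s[5]='w' seen -> skip; s[6]='x' seen -> skip; s[7]='w' seen -> skip; s[8]='x' seen -> skip; s[9]='v' seen -> skip
Result: vwx


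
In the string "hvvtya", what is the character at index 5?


Input string: 'hvvtya'
Operation: get character at index 5
Index mapping: s[0]='h', s[1]='v', s[2]='v', s[3]='t', s[4]='y', s[5]='a'
Result: 'a'


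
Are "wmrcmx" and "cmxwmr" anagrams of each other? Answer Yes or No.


String 1: 'wmrcmx' -> sorted: 'cmmrwx'
String 2: 'cmxwmr' -> sorted: 'cmmrwx'
Compare sorted forms: 'cmmrwx' == 'cmmrwx'
Anagram: Yes


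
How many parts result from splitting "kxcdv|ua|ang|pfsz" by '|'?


Input string: 'kxcdv|ua|ang|pfsz'
Delimiter: '|'
Split result: 'kxcdv', 'ua', 'ang', 'pfsz'
Number of parts: 4


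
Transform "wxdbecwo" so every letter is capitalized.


Input string: 'wxdbecwo'
Operation: convert each letter to uppercase
Mapping: 'w'->'W', 'x'->'X', 'd'->'D', 'b'->'B', 'e'->'E', 'c'->'C', 'w'->'W', 'o'->'O'
Result: WXDBECWO


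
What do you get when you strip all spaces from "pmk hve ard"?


Input string: 'pmk hve ard'
Operation: remove all spaces
Words: 'pmk', 'hve', 'ard'
Join without spaces: pmkhveard


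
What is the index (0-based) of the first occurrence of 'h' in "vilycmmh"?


Input string: 'vilycmmh'
Target: 'h'
Scanning left to right: s[0]='v', s[1]='i', s[2]='l', s[3]='y', s[4]='c', s[5]='m', s[6]='m', s[7]='h'
First match at index: 7


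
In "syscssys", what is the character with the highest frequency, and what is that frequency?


Input: 'syscssys'
Operation: tally each character
Counts: 'c':1, 's':5, 'y':2
Maximum: 's' appears 5 times


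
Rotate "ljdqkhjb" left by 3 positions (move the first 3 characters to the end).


Input: 'ljdqkhjb', shift = 3
Operation: split at index 3 and swap parts
Front part s[0:3] = 'ljd'
Back part s[3:] = 'qkhjb'
Rotated = back + front = 'qkhjb' + 'ljd'
Result: qkhjbljd


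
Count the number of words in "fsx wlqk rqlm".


Input string: 'fsx wlqk rqlm'
Operation: split by spaces
Words found: 'fsx', 'wlqk', 'rqlm'
Word count: 3


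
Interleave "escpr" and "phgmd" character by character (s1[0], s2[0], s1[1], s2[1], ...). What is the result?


String 1: 'escpr'
String 2: 'phgmd'
Operation: alternate characters
Pairs: 'e'+'p', 's'+'h', 'c'+'g', 'p'+'m', 'r'+'d'
Result: epshcgpmrd


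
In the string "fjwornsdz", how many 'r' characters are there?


Input string: 'fjwornsdz'
Target character: 'r'
Scan each position: s[4]='r'
Matches found at indices: 4
Total: 1


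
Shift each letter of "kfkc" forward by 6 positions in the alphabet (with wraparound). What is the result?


Input: 'kfkc', shift = 6
Operation: for each letter, (position + 6) mod 26
Mapping: 'k'(10+6=16)->'q', 'f'(5+6=11)->'l', 'k'(10+6=16)->'q', 'c'(2+6=8)->'i'
Result: qlqi


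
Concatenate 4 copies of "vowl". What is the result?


Input string: 'vowl'
Operation: repeat 4 times
Concatenation: 'vowl' + 'vowl' + 'vowl' + 'vowl'
Result: vowlvowlvowlvowl


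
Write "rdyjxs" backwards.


Input string: 'rdyjxs'
Operation: reverse character order
Original order: 'r' -> 'd' -> 'y' -> 'j' -> 'x' -> 's'
Reversed order: 's' -> 'x' -> 'j' -> 'y' -> 'd' -> 'r'
Result: sxjydr


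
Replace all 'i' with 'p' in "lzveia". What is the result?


Input string: 'lzveia'
Operation: replace 'i' with 'p'
Positions of 'i': 4
After replacement: lzvepa


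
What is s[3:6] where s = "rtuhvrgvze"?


Input string: 'rtuhvrgvze'
Operation: slice [3:6]
Extract characters: s[3]='h', s[4]='v', s[5]='r'
Result: hvr


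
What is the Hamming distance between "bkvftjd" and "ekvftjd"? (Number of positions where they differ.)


String 1: 'bkvftjd'
String 2: 'ekvftjd'
Compare each position: pos 0: 'b'!='e', pos 1: 'k'=='k', pos 2: 'v'=='v', pos 3: 'f'=='f', pos 4: 't'=='t', pos 5: 'j'=='j', pos 6: 'd'=='d'
Differing positions: 1
Hamming distance: 1


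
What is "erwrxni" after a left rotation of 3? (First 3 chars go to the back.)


Input: 'erwrxni', shift = 3
Operation: split at index 3 and swap parts
Front part s[0:3] = 'erw'
Back part s[3:] = 'rxni'
Rotated = back + front = 'rxni' + 'erw'
Result: rxnierw


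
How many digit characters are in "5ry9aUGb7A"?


Input string: '5ry9aUGb7A'
Operation: count digit characters (0-9)
Scan: '5'(digit), 'r', 'y', '9'(digit), 'a', 'U', 'G', 'b', '7'(digit), 'A'
Digits found: 3
Result: 3


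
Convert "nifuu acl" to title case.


Input string: 'nifuu acl'
Operation: capitalize first letter of each word
Word transformations: 'nifuu'->'Nifuu', 'acl'->'Acl'
Result: Nifuu Acl


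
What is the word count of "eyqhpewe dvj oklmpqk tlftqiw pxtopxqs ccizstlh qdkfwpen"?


Input string: 'eyqhpewe dvj oklmpqk tlftqiw pxtopxqs ccizstlh qdkfwpen'
Operation: split by spaces
Words found: 'eyqhpewe', 'dvj', 'oklmpqk', 'tlftqiw', 'pxtopxqs', 'ccizstlh', 'qdkfwpen'
Word count: 7


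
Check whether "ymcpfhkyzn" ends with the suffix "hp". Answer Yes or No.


Input string: 'ymcpfhkyzn'
Suffix to check: 'hp'
Last 2 characters of input: 'zn'
Match: False
Result: No


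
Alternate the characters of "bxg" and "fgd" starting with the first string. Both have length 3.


String 1: 'bxg'
String 2: 'fgd'
Operation: alternate characters
Pairs: 'b'+'f', 'x'+'g', 'g'+'d'
Result: bfxggd


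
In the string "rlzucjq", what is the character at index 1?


Input string: 'rlzucjq'
Operation: get character at index 1
Index mapping: s[0]='r', s[1]='l'
Result: 'l'


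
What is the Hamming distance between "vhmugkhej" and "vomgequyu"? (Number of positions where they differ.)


String 1: 'vhmugkhej'
String 2: 'vomgequyu'
Compare each position: pos 0: 'v'=='v', pos 1: 'h'!='o', pos 2: 'm'=='m', pos 3: 'u'!='g', pos 4: 'g'!='e', pos 5: 'k'!='q', pos 6: 'h'!='u', pos 7: 'e'!='y', pos 8: 'j'!='u'
Differing positions: 7
Hamming distance: 7


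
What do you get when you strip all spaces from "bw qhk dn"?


Input string: 'bw qhk dn'
Operation: remove all spaces
Words: 'bw', 'qhk', 'dn'
Join without spaces: bwqhkdn


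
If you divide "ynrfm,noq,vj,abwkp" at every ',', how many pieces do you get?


Input string: 'ynrfm,noq,vj,abwkp'
Delimiter: ','
Split result: 'ynrfm', 'noq', 'vj', 'abwkp'
Number of parts: 4


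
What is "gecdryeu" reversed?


Input string: 'gecdryeu'
Operation: reverse character order
Original order: 'g' -> 'e' -> 'c' -> 'd' -> 'r' -> 'y' -> 'e' -> 'u'
Reversed order: 'u' -> 'e' -> 'y' -> 'r' -> 'd' -> 'c' -> 'e' -> 'g'
Result: ueyrdceg


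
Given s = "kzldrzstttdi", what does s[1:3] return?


Input string: 'kzldrzstttdi'
Operation: slice [1:3]
Extract characters: s[1]='z', s[2]='l'
Result: zl


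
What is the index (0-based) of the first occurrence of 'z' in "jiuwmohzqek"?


Input string: 'jiuwmohzqek'
Target: 'z'
Scanning left to right: s[0]='j', s[1]='i', s[2]='u', s[3]='w', s[4]='m', s[5]='o', s[6]='h', s[7]='z'
First match at index: 7


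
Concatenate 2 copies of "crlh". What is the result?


Input string: 'crlh'
Operation: repeat 2 times
Concatenation: 'crlh' + 'crlh'
Result: crlhcrlh


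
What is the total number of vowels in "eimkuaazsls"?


Input string: 'eimkuaazsls'
Operation: count vowels (a, e, i, o, u)
Scan: s[0]='e' (vowel), s[1]='i' (vowel), s[2]='m', s[3]='k', s[4]='u' (vowel), s[5]='a' (vowel), s[6]='a' (vowel), s[7]='z', s[8]='s', s[9]='l', s[10]='s'
Vowels found: 5
Result: 5


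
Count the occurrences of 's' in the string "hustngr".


Input string: 'hustngr'
Target character: 's'
Scan each position: s[2]='s'
Matches found at indices: 2
Total: 1


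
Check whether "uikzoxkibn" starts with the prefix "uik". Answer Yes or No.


Input string: 'uikzoxkibn'
Prefix to check: 'uik'
First 3 characters of input: 'uik'
Match: True
Result: Yes


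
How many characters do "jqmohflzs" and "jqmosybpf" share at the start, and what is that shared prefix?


String 1: 'jqmohflzs'
String 2: 'jqmosybpf'
Compare position by position:
pos 0: 'j' vs 'j' match
pos 1: 'q' vs 'q' match
pos 2: 'm' vs 'm' match
pos 3: 'o' vs 'o' match
pos 4: 'h' vs 's' differ -> stop
Longest common prefix: "jqmo" (length 4)


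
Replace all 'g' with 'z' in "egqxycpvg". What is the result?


Input string: 'egqxycpvg'
Operation: replace 'g' with 'z'
Positions of 'g': 1, 8
After replacement: ezqxycpvz


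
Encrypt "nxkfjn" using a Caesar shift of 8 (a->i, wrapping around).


Input: 'nxkfjn', shift = 8
Operation: for each letter, (position + 8) mod 26
Mapping: 'n'(13+8=21)->'v', 'x'(23+8=31, 31 mod 26=5)->'f', 'k'(10+8=18)->'s', 'f'(5+8=13)->'n', 'j'(9+8=17)->'r', 'n'(13+8=21)->'v'
Result: vfsnrv


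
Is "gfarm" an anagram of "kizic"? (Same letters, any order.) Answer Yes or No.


String 1: 'kizic' -> sorted: 'ciikz'
String 2: 'gfarm' -> sorted: 'afgmr'
Compare sorted forms: 'ciikz' != 'afgmr'
Anagram: No


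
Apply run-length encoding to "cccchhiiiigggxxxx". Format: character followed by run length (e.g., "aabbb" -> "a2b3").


Input: 'cccchhiiiigggxxxx'
Operation: identify consecutive runs
Runs: 'cccc' -> c4, 'hh' -> h2, 'iiii' -> i4, 'ggg' -> g3, 'xxxx' -> x4
Encoded: c4h2i4g3x4


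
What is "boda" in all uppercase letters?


Input string: 'boda'
Operation: convert each letter to uppercase
Mapping: 'b'->'B', 'o'->'O', 'd'->'D', 'a'->'A'
Result: BODA


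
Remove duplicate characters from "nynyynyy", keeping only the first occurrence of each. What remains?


Input: 'nynyynyy'
Operation: keep first occurrence of each character
Scan: s[0]='n' new -> keep; s[1]='y' new -> keep; s[2]='n' seen -> skip; s[3]='y' seen -> skip; s[4]='y' seen -> skip; s[5]='n' seen -> skip; s[6]='y' seen -> skip; s[7]='y' seen -> skip
Result: ny


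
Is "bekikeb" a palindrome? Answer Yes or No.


Input string: 'bekikeb'
Reversed: 'bekikeb'
Compare pairs: s[0]='b' vs s[6]='b' (match), s[1]='e' vs s[5]='e' (match), s[2]='k' vs s[4]='k' (match)
Palindrome: Yes


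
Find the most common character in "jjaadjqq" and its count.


Input: 'jjaadjqq'
Operation: tally each character
Counts: 'a':2, 'd':1, 'j':3, 'q':2
Maximum: 'j' appears 3 times


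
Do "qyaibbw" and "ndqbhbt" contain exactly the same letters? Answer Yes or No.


String 1: 'qyaibbw' -> sorted: 'abbiqwy'
String 2: 'ndqbhbt' -> sorted: 'bbdhnqt'
Compare sorted forms: 'abbiqwy' != 'bbdhnqt'
Anagram: No


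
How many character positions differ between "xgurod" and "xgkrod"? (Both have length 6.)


String 1: 'xgurod'
String 2: 'xgkrod'
Compare each position: pos 0: 'x'=='x', pos 1: 'g'=='g', pos 2: 'u'!='k', pos 3: 'r'=='r', pos 4: 'o'=='o', pos 5: 'd'=='d'
Differing positions: 1
Hamming distance: 1


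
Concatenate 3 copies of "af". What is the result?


Input string: 'af'
Operation: repeat 3 times
Concatenation: 'af' + 'af' + 'af'
Result: afafaf


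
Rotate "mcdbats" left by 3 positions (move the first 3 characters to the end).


Input: 'mcdbats', shift = 3
Operation: split at index 3 and swap parts
Front part s[0:3] = 'mcd'
Back part s[3:] = 'bats'
Rotated = back + front = 'bats' + 'mcd'
Result: batsmcd


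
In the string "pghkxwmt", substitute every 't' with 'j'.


Input string: 'pghkxwmt'
Operation: replace 't' with 'j'
Positions of 't': 7
After replacement: pghkxwmj


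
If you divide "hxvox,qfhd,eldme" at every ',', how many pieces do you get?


Input string: 'hxvox,qfhd,eldme'
Delimiter: ','
Split result: 'hxvox', 'qfhd', 'eldme'
Number of parts: 3


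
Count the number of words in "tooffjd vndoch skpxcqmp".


Input string: 'tooffjd vndoch skpxcqmp'
Operation: split by spaces
Words found: 'tooffjd', 'vndoch', 'skpxcqmp'
Word count: 3


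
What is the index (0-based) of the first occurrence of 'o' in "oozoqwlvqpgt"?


Input string: 'oozoqwlvqpgt'
Target: 'o'
Scanning left to right: s[0]='o'
First match at index: 0


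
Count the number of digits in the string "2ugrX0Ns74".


Input string: '2ugrX0Ns74'
Operation: count digit characters (0-9)
Scan: '2'(digit), 'u', 'g', 'r', 'X', '0'(digit), 'N', 's', '7'(digit), '4'(digit)
Digits found: 4
Result: 4


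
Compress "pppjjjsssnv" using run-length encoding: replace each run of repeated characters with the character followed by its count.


Input: 'pppjjjsssnv'
Operation: identify consecutive runs
Runs: 'ppp' -> p3, 'jjj' -> j3, 'sss' -> s3, 'n' -> n1, 'v' -> v1
Encoded: p3j3s3n1v1


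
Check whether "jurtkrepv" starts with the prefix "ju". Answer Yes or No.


Input string: 'jurtkrepv'
Prefix to check: 'ju'
First 2 characters of input: 'ju'
Match: True
Result: Yes


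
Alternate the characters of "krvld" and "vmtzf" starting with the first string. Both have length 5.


String 1: 'krvld'
String 2: 'vmtzf'
Operation: alternate characters
Pairs: 'k'+'v', 'r'+'m', 'v'+'t', 'l'+'z', 'd'+'f'
Result: kvrmvtlzdf


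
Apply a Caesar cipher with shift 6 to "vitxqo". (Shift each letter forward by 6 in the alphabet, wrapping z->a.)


Input: 'vitxqo', shift = 6
Operation: for each letter, (position + 6) mod 26
Mapping: 'v'(21+6=27, 27 mod 26=1)->'b', 'i'(8+6=14)->'o', 't'(19+6=25)->'z', 'x'(23+6=29, 29 mod 26=3)->'d', 'q'(16+6=22)->'w', 'o'(14+6=20)->'u'
Result: bozdwu


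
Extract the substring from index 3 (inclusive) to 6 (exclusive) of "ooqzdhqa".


Input string: 'ooqzdhqa'
Operation: slice [3:6]
Extract characters: s[3]='z', s[4]='d', s[5]='h'
Result: zdh


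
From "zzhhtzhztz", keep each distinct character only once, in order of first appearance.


Input: 'zzhhtzhztz'
Operation: keep first occurrence of each character
Scan: s[0]='z' new -> keep; s[1]='z' seen -> skip; s[2]='h' new -> keep; s[3]='h' seen -> skip; s[4]='t' new -> keep; s[5]='z' seen -> skip; s[6]='h' seen -> skip; s[7]='z' seen -> skip; s[8]='t' seen -> skip; s[9]='z' seen -> skip
Result: zht


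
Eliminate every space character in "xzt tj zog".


Input string: 'xzt tj zog'
Operation: remove all spaces
Words: 'xzt', 'tj', 'zog'
Join without spaces: xzttjzog


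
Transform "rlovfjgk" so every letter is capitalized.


Input string: 'rlovfjgk'
Operation: convert each letter to uppercase
Mapping: 'r'->'R', 'l'->'L', 'o'->'O', 'v'->'V', 'f'->'F', 'j'->'J', 'g'->'G', 'k'->'K'
Result: RLOVFJGK


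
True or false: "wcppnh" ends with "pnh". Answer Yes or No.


Input string: 'wcppnh'
Suffix to check: 'pnh'
Last 3 characters of input: 'pnh'
Match: True
Result: Yes


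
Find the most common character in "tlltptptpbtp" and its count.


Input: 'tlltptptpbtp'
Operation: tally each character
Counts: 'b':1, 'l':2, 'p':4, 't':5
Maximum: 't' appears 5 times


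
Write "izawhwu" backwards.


Input string: 'izawhwu'
Operation: reverse character order
Original order: 'i' -> 'z' -> 'a' -> 'w' -> 'h' -> 'w' -> 'u'
Reversed order: 'u' -> 'w' -> 'h' -> 'w' -> 'a' -> 'z' -> 'i'
Result: uwhwazi


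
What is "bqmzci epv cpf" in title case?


Input string: 'bqmzci epv cpf'
Operation: capitalize first letter of each word
Word transformations: 'bqmzci'->'Bqmzci', 'epv'->'Epv', 'cpf'->'Cpf'
Result: Bqmzci Epv Cpf


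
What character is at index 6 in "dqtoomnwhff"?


Input string: 'dqtoomnwhff'
Operation: get character at index 6
Index mapping: s[0]='d', s[1]='q', s[2]='t', s[3]='o', s[4]='o', s[5]='m', s[6]='n'
Result: 'n'


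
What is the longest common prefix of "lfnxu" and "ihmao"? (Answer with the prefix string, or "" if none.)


String 1: 'lfnxu'
String 2: 'ihmao'
Compare position by position:
pos 0: 'l' vs 'i' differ -> stop
Longest common prefix: "" (length 0)


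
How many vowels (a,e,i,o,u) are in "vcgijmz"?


Input string: 'vcgijmz'
Operation: count vowels (a, e, i, o, u)
Scan: s[0]='v', s[1]='c', s[2]='g', s[3]='i' (vowel), s[4]='j', s[5]='m', s[6]='z'
Vowels found: 1
Result: 1


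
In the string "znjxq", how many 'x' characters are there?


Input string: 'znjxq'
Target character: 'x'
Scan each position: s[3]='x'
Matches found at indices: 3
Total: 1


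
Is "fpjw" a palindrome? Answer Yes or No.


Input string: 'fpjw'
Reversed: 'wjpf'
Compare pairs: s[0]='f' vs s[3]='w' (mismatch), s[1]='p' vs s[2]='j' (mismatch)
Palindrome: No


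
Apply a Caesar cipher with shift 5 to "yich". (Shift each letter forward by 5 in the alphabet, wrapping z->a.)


Input: 'yich', shift = 5
Operation: for each letter, (position + 5) mod 26
Mapping: 'y'(24+5=29, 29 mod 26=3)->'d', 'i'(8+5=13)->'n', 'c'(2+5=7)->'h', 'h'(7+5=12)->'m'
Result: dnhm


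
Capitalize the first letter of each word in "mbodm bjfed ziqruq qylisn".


Input string: 'mbodm bjfed ziqruq qylisn'
Operation: capitalize first letter of each word
Word transformations: 'mbodm'->'Mbodm', 'bjfed'->'Bjfed', 'ziqruq'->'Ziqruq', 'qylisn'->'Qylisn'
Result: Mbodm Bjfed Ziqruq Qylisn


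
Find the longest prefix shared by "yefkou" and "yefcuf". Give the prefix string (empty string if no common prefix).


String 1: 'yefkou'
String 2: 'yefcuf'
Compare position by position:
pos 0: 'y' vs 'y' match
pos 1: 'e' vs 'e' match
pos 2: 'f' vs 'f' match
pos 3: 'k' vs 'c' differ -> stop
Longest common prefix: "yef" (length 3)


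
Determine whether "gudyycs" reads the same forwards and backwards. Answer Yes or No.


Input string: 'gudyycs'
Reversed: 'scyydug'
Compare pairs: s[0]='g' vs s[6]='s' (mismatch), s[1]='u' vs s[5]='c' (mismatch), s[2]='d' vs s[4]='y' (mismatch)
Palindrome: No


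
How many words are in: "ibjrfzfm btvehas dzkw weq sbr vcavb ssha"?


Input string: 'ibjrfzfm btvehas dzkw weq sbr vcavb ssha'
Operation: split by spaces
Words found: 'ibjrfzfm', 'btvehas', 'dzkw', 'weq', 'sbr', 'vcavb', 'ssha'
Word count: 7


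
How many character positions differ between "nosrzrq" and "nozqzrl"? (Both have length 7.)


String 1: 'nosrzrq'
String 2: 'nozqzrl'
Compare each position: pos 0: 'n'=='n', pos 1: 'o'=='o', pos 2: 's'!='z', pos 3: 'r'!='q', pos 4: 'z'=='z', pos 5: 'r'=='r', pos 6: 'q'!='l'
Differing positions: 3
Hamming distance: 3


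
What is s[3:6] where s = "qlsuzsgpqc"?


Input string: 'qlsuzsgpqc'
Operation: slice [3:6]
Extract characters: s[3]='u', s[4]='z', s[5]='s'
Result: uzs


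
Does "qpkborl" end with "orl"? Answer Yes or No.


Input string: 'qpkborl'
Suffix to check: 'orl'
Last 3 characters of input: 'orl'
Match: True
Result: Yes


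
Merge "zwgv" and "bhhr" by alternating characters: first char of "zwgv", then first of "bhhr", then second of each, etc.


String 1: 'zwgv'
String 2: 'bhhr'
Operation: alternate characters
Pairs: 'z'+'b', 'w'+'h', 'g'+'h', 'v'+'r'
Result: zbwhghvr


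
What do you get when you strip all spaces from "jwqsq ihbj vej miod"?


Input string: 'jwqsq ihbj vej miod'
Operation: remove all spaces
Words: 'jwqsq', 'ihbj', 'vej', 'miod'
Join without spaces: jwqsqihbjvejmiod


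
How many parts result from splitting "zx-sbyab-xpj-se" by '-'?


Input string: 'zx-sbyab-xpj-se'
Delimiter: '-'
Split result: 'zx', 'sbyab', 'xpj', 'se'
Number of parts: 4


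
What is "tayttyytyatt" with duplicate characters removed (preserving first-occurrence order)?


Input: 'tayttyytyatt'
Operation: keep first occurrence of each character
Scan: s[0]='t' new -> keep; s[1]='a' new -> keep; s[2]='y' new -> keep; s[3]='t' seen -> skip; s[4]='t' seen -> skip; s[5]='y' seen -> skip; s[6]='y' seen -> skip; s[7]='t' seen -> skip; s[8]='y' seen -> skip; s[9]='a' seen -> skip; s[10]='t' seen -> skip; s[11]='t' seen -> skip
Result: tay


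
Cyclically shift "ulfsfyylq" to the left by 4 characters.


Input: 'ulfsfyylq', shift = 4
Operation: split at index 4 and swap parts
Front part s[0:4] = 'ulfs'
Back part s[4:] = 'fyylq'
Rotated = back + front = 'fyylq' + 'ulfs'
Result: fyylqulfs


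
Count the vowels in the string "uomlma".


Input string: 'uomlma'
Operation: count vowels (a, e, i, o, u)
Scan: s[0]='u' (vowel), s[1]='o' (vowel), s[2]='m', s[3]='l', s[4]='m', s[5]='a' (vowel)
Vowels found: 3
Result: 3


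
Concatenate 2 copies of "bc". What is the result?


Input string: 'bc'
Operation: repeat 2 times
Concatenation: 'bc' + 'bc'
Result: bcbc


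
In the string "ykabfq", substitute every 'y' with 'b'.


Input string: 'ykabfq'
Operation: replace 'y' with 'b'
Positions of 'y': 0
After replacement: bkabfq


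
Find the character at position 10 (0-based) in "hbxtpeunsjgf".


Input string: 'hbxtpeunsjgf'
Operation: get character at index 10
Index mapping: s[0]='h', s[1]='b', s[2]='x', s[3]='t', s[4]='p', s[5]='e', s[6]='u', s[7]='n', s[8]='s', s[9]='j', s[10]='g'
Result: 'g'


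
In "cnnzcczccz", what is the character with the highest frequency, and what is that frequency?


Input: 'cnnzcczccz'
Operation: tally each character
Counts: 'c':5, 'n':2, 'z':3
Maximum: 'c' appears 5 times


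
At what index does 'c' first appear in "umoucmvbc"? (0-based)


Input string: 'umoucmvbc'
Target: 'c'
Scanning left to right: s[0]='u', s[1]='m', s[2]='o', s[3]='u', s[4]='c'
First match at index: 4


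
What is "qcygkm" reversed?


Input string: 'qcygkm'
Operation: reverse character order
Original order: 'q' -> 'c' -> 'y' -> 'g' -> 'k' -> 'm'
Reversed order: 'm' -> 'k' -> 'g' -> 'y' -> 'c' -> 'q'
Result: mkgycq


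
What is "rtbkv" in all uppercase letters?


Input string: 'rtbkv'
Operation: convert each letter to uppercase
Mapping: 'r'->'R', 't'->'T', 'b'->'B', 'k'->'K', 'v'->'V'
Result: RTBKV


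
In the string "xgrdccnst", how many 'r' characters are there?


Input string: 'xgrdccnst'
Target character: 'r'
Scan each position: s[2]='r'
Matches found at indices: 2
Total: 1


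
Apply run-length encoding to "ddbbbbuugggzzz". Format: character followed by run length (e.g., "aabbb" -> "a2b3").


Input: 'ddbbbbuugggzzz'
Operation: identify consecutive runs
Runs: 'dd' -> d2, 'bbbb' -> b4, 'uu' -> u2, 'ggg' -> g3, 'zzz' -> z3
Encoded: d2b4u2g3z3


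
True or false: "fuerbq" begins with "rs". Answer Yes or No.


Input string: 'fuerbq'
Prefix to check: 'rs'
First 2 characters of input: 'fu'
Match: False
Result: No


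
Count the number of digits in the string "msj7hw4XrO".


Input string: 'msj7hw4XrO'
Operation: count digit characters (0-9)
Scan: 'm', 's', 'j', '7'(digit), 'h', 'w', '4'(digit), 'X', 'r', 'O'
Digits found: 2
Result: 2


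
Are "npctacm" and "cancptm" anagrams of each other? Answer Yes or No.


String 1: 'npctacm' -> sorted: 'accmnpt'
String 2: 'cancptm' -> sorted: 'accmnpt'
Compare sorted forms: 'accmnpt' == 'accmnpt'
Anagram: Yes


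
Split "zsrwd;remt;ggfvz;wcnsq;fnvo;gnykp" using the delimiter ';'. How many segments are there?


Input string: 'zsrwd;remt;ggfvz;wcnsq;fnvo;gnykp'
Delimiter: ';'
Split result: 'zsrwd', 'remt', 'ggfvz', 'wcnsq', 'fnvo', 'gnykp'
Number of parts: 6


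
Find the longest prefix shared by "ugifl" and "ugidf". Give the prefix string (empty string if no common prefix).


String 1: 'ugifl'
String 2: 'ugidf'
Compare position by position:
pos 0: 'u' vs 'u' match
pos 1: 'g' vs 'g' match
pos 2: 'i' vs 'i' match
pos 3: 'f' vs 'd' differ -> stop
Longest common prefix: "ugi" (length 3)


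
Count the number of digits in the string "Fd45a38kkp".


Input string: 'Fd45a38kkp'
Operation: count digit characters (0-9)
Scan: 'F', 'd', '4'(digit), '5'(digit), 'a', '3'(digit), '8'(digit), 'k', 'k', 'p'
Digits found: 4
Result: 4


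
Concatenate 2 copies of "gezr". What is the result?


Input string: 'gezr'
Operation: repeat 2 times
Concatenation: 'gezr' + 'gezr'
Result: gezrgezr


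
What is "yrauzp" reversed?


Input string: 'yrauzp'
Operation: reverse character order
Original order: 'y' -> 'r' -> 'a' -> 'u' -> 'z' -> 'p'
Reversed order: 'p' -> 'z' -> 'u' -> 'a' -> 'r' -> 'y'
Result: pzuary


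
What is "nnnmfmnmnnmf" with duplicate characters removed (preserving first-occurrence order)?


Input: 'nnnmfmnmnnmf'
Operation: keep first occurrence of each character
Scan: s[0]='n' new -> keep; s[1]='n' seen -> skip; s[2]='n' seen -> skip; s[3]='m' new -> keep; s[4]='f' new -> keep; s[5]='m' seen -> skip; s[6]='n' seen -> skip; s[7]='m' seen -> skip; s[8]='n' seen -> skip; s[9]='n' seen -> skip; s[10]='m' seen -> skip; s[11]='f' seen -> skip
Result: nmf


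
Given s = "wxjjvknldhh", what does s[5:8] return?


Input string: 'wxjjvknldhh'
Operation: slice [5:8]
Extract characters: s[5]='k', s[6]='n', s[7]='l'
Result: knl


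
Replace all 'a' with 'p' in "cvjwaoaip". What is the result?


Input string: 'cvjwaoaip'
Operation: replace 'a' with 'p'
Positions of 'a': 4, 6
After replacement: cvjwpopip


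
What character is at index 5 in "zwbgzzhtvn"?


Input string: 'zwbgzzhtvn'
Operation: get character at index 5
Index mapping: s[0]='z', s[1]='w', s[2]='b', s[3]='g', s[4]='z', s[5]='z'
Result: 'z'


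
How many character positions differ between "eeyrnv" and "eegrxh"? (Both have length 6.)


String 1: 'eeyrnv'
String 2: 'eegrxh'
Compare each position: pos 0: 'e'=='e', pos 1: 'e'=='e', pos 2: 'y'!='g', pos 3: 'r'=='r', pos 4: 'n'!='x', pos 5: 'v'!='h'
Differing positions: 3
Hamming distance: 3


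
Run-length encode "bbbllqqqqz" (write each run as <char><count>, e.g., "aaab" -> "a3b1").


Input: 'bbbllqqqqz'
Operation: identify consecutive runs
Runs: 'bbb' -> b3, 'll' -> l2, 'qqqq' -> q4, 'z' -> z1
Encoded: b3l2q4z1


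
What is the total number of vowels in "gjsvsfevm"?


Input string: 'gjsvsfevm'
Operation: count vowels (a, e, i, o, u)
Scan: s[0]='g', s[1]='j', s[2]='s', s[3]='v', s[4]='s', s[5]='f', s[6]='e' (vowel), s[7]='v', s[8]='m'
Vowels found: 1
Result: 1


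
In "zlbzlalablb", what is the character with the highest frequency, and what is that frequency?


Input: 'zlbzlalablb'
Operation: tally each character
Counts: 'a':2, 'b':3, 'l':4, 'z':2
Maximum: 'l' appears 4 times


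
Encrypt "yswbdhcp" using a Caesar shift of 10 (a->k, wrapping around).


Input: 'yswbdhcp', shift = 10
Operation: for each letter, (position + 10) mod 26
Mapping: 'y'(24+10=34, 34 mod 26=8)->'i', 's'(18+10=28, 28 mod 26=2)->'c', 'w'(22+10=32, 32 mod 26=6)->'g', 'b'(1+10=11)->'l', 'd'(3+10=13)->'n', 'h'(7+10=17)->'r', 'c'(2+10=12)->'m', 'p'(15+10=25)->'z'
Result: icglnrmz


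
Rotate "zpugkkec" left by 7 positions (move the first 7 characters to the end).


Input: 'zpugkkec', shift = 7
Operation: split at index 7 and swap parts
Front part s[0:7] = 'zpugkke'
Back part s[7:] = 'c'
Rotated = back + front = 'c' + 'zpugkke'
Result: czpugkke


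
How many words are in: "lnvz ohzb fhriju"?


Input string: 'lnvz ohzb fhriju'
Operation: split by spaces
Words found: 'lnvz', 'ohzb', 'fhriju'
Word count: 3


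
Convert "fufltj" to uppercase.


Input string: 'fufltj'
Operation: convert each letter to uppercase
Mapping: 'f'->'F', 'u'->'U', 'f'->'F', 'l'->'L', 't'->'T', 'j'->'J'
Result: FUFLTJ


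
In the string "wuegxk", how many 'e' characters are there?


Input string: 'wuegxk'
Target character: 'e'
Scan each position: s[2]='e'
Matches found at indices: 2
Total: 1


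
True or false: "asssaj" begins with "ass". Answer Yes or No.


Input string: 'asssaj'
Prefix to check: 'ass'
First 3 characters of input: 'ass'
Match: True
Result: Yes


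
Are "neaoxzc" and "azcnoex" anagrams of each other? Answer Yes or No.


String 1: 'neaoxzc' -> sorted: 'acenoxz'
String 2: 'azcnoex' -> sorted: 'acenoxz'
Compare sorted forms: 'acenoxz' == 'acenoxz'
Anagram: Yes


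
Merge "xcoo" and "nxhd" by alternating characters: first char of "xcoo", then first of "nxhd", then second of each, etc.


String 1: 'xcoo'
String 2: 'nxhd'
Operation: alternate characters
Pairs: 'x'+'n', 'c'+'x', 'o'+'h', 'o'+'d'
Result: xncxohod


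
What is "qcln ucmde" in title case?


Input string: 'qcln ucmde'
Operation: capitalize first letter of each word
Word transformations: 'qcln'->'Qcln', 'ucmde'->'Ucmde'
Result: Qcln Ucmde


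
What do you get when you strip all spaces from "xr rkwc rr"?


Input string: 'xr rkwc rr'
Operation: remove all spaces
Words: 'xr', 'rkwc', 'rr'
Join without spaces: xrrkwcrr


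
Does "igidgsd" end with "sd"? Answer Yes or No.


Input string: 'igidgsd'
Suffix to check: 'sd'
Last 2 characters of input: 'sd'
Match: True
Result: Yes


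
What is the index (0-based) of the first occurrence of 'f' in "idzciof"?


Input string: 'idzciof'
Target: 'f'
Scanning left to right: s[0]='i', s[1]='d', s[2]='z', s[3]='c', s[4]='i', s[5]='o', s[6]='f'
First match at index: 6


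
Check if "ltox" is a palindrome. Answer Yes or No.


Input string: 'ltox'
Reversed: 'xotl'
Compare pairs: s[0]='l' vs s[3]='x' (mismatch), s[1]='t' vs s[2]='o' (mismatch)
Palindrome: No


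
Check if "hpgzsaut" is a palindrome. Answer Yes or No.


Input string: 'hpgzsaut'
Reversed: 'tuaszgph'
Compare pairs: s[0]='h' vs s[7]='t' (mismatch), s[1]='p' vs s[6]='u' (mismatch), s[2]='g' vs s[5]='a' (mismatch), s[3]='z' vs s[4]='s' (mismatch)
Palindrome: No


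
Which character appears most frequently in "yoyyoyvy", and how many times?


Input: 'yoyyoyvy'
Operation: tally each character
Counts: 'o':2, 'v':1, 'y':5
Maximum: 'y' appears 5 times


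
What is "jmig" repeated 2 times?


Input string: 'jmig'
Operation: repeat 2 times
Concatenation: 'jmig' + 'jmig'
Result: jmigjmig


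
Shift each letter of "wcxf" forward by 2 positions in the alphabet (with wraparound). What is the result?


Input: 'wcxf', shift = 2
Operation: for each letter, (position + 2) mod 26
Mapping: 'w'(22+2=24)->'y', 'c'(2+2=4)->'e', 'x'(23+2=25)->'z', 'f'(5+2=7)->'h'
Result: yezh


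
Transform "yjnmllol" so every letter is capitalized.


Input string: 'yjnmllol'
Operation: convert each letter to uppercase
Mapping: 'y'->'Y', 'j'->'J', 'n'->'N', 'm'->'M', 'l'->'L', 'l'->'L', 'o'->'O', 'l'->'L'
Result: YJNMLLOL


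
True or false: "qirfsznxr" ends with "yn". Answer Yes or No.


Input string: 'qirfsznxr'
Suffix to check: 'yn'
Last 2 characters of input: 'xr'
Match: False
Result: No


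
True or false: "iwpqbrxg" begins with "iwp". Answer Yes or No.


Input string: 'iwpqbrxg'
Prefix to check: 'iwp'
First 3 characters of input: 'iwp'
Match: True
Result: Yes


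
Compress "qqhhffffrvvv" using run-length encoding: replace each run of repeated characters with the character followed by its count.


Input: 'qqhhffffrvvv'
Operation: identify consecutive runs
Runs: 'qq' -> q2, 'hh' -> h2, 'ffff' -> f4, 'r' -> r1, 'vvv' -> v3
Encoded: q2h2f4r1v3


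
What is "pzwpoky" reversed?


Input string: 'pzwpoky'
Operation: reverse character order
Original order: 'p' -> 'z' -> 'w' -> 'p' -> 'o' -> 'k' -> 'y'
Reversed order: 'y' -> 'k' -> 'o' -> 'p' -> 'w' -> 'z' -> 'p'
Result: ykopwzp


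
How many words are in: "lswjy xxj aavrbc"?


Input string: 'lswjy xxj aavrbc'
Operation: split by spaces
Words found: 'lswjy', 'xxj', 'aavrbc'
Word count: 3


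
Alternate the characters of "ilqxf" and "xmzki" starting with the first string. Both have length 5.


String 1: 'ilqxf'
String 2: 'xmzki'
Operation: alternate characters
Pairs: 'i'+'x', 'l'+'m', 'q'+'z', 'x'+'k', 'f'+'i'
Result: ixlmqzxkfi


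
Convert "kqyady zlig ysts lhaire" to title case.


Input string: 'kqyady zlig ysts lhaire'
Operation: capitalize first letter of each word
Word transformations: 'kqyady'->'Kqyady', 'zlig'->'Zlig', 'ysts'->'Ysts', 'lhaire'->'Lhaire'
Result: Kqyady Zlig Ysts Lhaire


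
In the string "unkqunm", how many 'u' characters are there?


Input string: 'unkqunm'
Target character: 'u'
Scan each position: s[0]='u', s[4]='u'
Matches found at indices: 0, 4
Total: 2


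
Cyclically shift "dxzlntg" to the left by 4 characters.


Input: 'dxzlntg', shift = 4
Operation: split at index 4 and swap parts
Front part s[0:4] = 'dxzl'
Back part s[4:] = 'ntg'
Rotated = back + front = 'ntg' + 'dxzl'
Result: ntgdxzl


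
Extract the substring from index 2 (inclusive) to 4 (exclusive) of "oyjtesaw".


Input string: 'oyjtesaw'
Operation: slice [2:4]
Extract characters: s[2]='j', s[3]='t'
Result: jt


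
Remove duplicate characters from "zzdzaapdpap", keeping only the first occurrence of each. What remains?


Input: 'zzdzaapdpap'
Operation: keep first occurrence of each character
Scan: s[0]='z' new -> keep; s[1]='z' seen -> skip; s[2]='d' new -> keep; s[3]='z' seen -> skip; s[4]='a' new -> keep; s[5]='a' seen -> skip; s[6]='p' new -> keep; s[7]='d' seen -> skip; s[8]='p' seen -> skip; s[9]='a' seen -> skip; s[10]='p' seen -> skip
Result: zdap


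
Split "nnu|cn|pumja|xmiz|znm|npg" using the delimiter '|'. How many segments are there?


Input string: 'nnu|cn|pumja|xmiz|znm|npg'
Delimiter: '|'
Split result: 'nnu', 'cn', 'pumja', 'xmiz', 'znm', 'npg'
Number of parts: 6


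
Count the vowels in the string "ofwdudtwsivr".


Input string: 'ofwdudtwsivr'
Operation: count vowels (a, e, i, o, u)
Scan: s[0]='o' (vowel), s[1]='f', s[2]='w', s[3]='d', s[4]='u' (vowel), s[5]='d', s[6]='t', s[7]='w', s[8]='s', s[9]='i' (vowel), s[10]='v', s[11]='r'
Vowels found: 3
Result: 3


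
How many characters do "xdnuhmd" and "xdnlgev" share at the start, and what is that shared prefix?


String 1: 'xdnuhmd'
String 2: 'xdnlgev'
Compare position by position:
pos 0: 'x' vs 'x' match
pos 1: 'd' vs 'd' match
pos 2: 'n' vs 'n' match
pos 3: 'u' vs 'l' differ -> stop
Longest common prefix: "xdn" (length 3)


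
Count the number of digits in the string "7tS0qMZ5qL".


Input string: '7tS0qMZ5qL'
Operation: count digit characters (0-9)
Scan: '7'(digit), 't', 'S', '0'(digit), 'q', 'M', 'Z', '5'(digit), 'q', 'L'
Digits found: 3
Result: 3


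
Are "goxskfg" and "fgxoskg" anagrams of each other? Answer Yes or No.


String 1: 'goxskfg' -> sorted: 'fggkosx'
String 2: 'fgxoskg' -> sorted: 'fggkosx'
Compare sorted forms: 'fggkosx' == 'fggkosx'
Anagram: Yes


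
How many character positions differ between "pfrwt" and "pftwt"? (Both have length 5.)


String 1: 'pfrwt'
String 2: 'pftwt'
Compare each position: pos 0: 'p'=='p', pos 1: 'f'=='f', pos 2: 'r'!='t', pos 3: 'w'=='w', pos 4: 't'=='t'
Differing positions: 1
Hamming distance: 1


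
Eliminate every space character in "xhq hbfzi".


Input string: 'xhq hbfzi'
Operation: remove all spaces
Words: 'xhq', 'hbfzi'
Join without spaces: xhqhbfzi
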